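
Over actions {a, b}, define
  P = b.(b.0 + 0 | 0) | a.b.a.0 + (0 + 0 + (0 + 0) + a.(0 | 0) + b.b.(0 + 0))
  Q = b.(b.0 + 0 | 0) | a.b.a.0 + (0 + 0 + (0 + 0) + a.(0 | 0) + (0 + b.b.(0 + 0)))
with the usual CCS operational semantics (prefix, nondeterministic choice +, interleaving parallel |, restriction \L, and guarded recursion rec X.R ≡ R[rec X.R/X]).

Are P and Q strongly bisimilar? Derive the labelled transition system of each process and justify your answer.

LTS(P): 14 reachable states
  s0 = b.(b.0 + 0 | 0) | a.b.a.0 + (0 + 0 + (0 + 0) + a.(0 | 0) + b.b.(0 + 0)) | --a--▸ s1, --a--▸ s2, --b--▸ s3, --b--▸ s4
  s1 = 0 | 0 | stopped
  s2 = b.(b.0 + 0 | 0) | b.a.0 | --b--▸ s5, --b--▸ s6
  s3 = (b.0 + 0 | 0) | a.b.a.0 | --a--▸ s5, --b--▸ s7
  s4 = b.(0 + 0) | --b--▸ s8
  s5 = (b.0 + 0 | 0) | b.a.0 | --b--▸ s10, --b--▸ s9
  s6 = b.(b.0 + 0 | 0) | a.0 | --a--▸ s11, --b--▸ s9
  s7 = 0 | a.b.a.0 | --a--▸ s10
  s8 = 0 + 0 | stopped
  s9 = (b.0 + 0 | 0) | a.0 | --a--▸ s12, --b--▸ s13
  s10 = 0 | b.a.0 | --b--▸ s13
  s11 = b.(b.0 + 0 | 0) | 0 | --b--▸ s12
  s12 = (b.0 + 0 | 0) | 0 | --b--▸ s1
  s13 = 0 | a.0 | --a--▸ s1
LTS(Q): 14 reachable states
  t0 = b.(b.0 + 0 | 0) | a.b.a.0 + (0 + 0 + (0 + 0) + a.(0 | 0) + (0 + b.b.(0 + 0))) | --a--▸ t1, --a--▸ t2, --b--▸ t3, --b--▸ t4
  t1 = 0 | 0 | stopped
  t2 = b.(b.0 + 0 | 0) | b.a.0 | --b--▸ t5, --b--▸ t6
  t3 = (b.0 + 0 | 0) | a.b.a.0 | --a--▸ t5, --b--▸ t7
  t4 = b.(0 + 0) | --b--▸ t8
  t5 = (b.0 + 0 | 0) | b.a.0 | --b--▸ t10, --b--▸ t9
  t6 = b.(b.0 + 0 | 0) | a.0 | --a--▸ t11, --b--▸ t9
  t7 = 0 | a.b.a.0 | --a--▸ t10
  t8 = 0 + 0 | stopped
  t9 = (b.0 + 0 | 0) | a.0 | --a--▸ t12, --b--▸ t13
  t10 = 0 | b.a.0 | --b--▸ t13
  t11 = b.(b.0 + 0 | 0) | 0 | --b--▸ t12
  t12 = (b.0 + 0 | 0) | 0 | --b--▸ t1
  t13 = 0 | a.0 | --a--▸ t1
Coarsest stable partition (strong bisimilarity classes):
  B0 = {s0, t0}
  B1 = {s1, s8, t1, t8}
  B2 = {s12, s4, t12, t4}
  B3 = {s2, t2}
  B4 = {s6, t6}
  B5 = {s9, t9}
  B6 = {s13, t13}
  B7 = {s11, t11}
  B8 = {s5, t5}
  B9 = {s10, t10}
  B10 = {s3, t3}
  B11 = {s7, t7}
s0 ∈ B0, t0 ∈ B0 → same block

bisimilar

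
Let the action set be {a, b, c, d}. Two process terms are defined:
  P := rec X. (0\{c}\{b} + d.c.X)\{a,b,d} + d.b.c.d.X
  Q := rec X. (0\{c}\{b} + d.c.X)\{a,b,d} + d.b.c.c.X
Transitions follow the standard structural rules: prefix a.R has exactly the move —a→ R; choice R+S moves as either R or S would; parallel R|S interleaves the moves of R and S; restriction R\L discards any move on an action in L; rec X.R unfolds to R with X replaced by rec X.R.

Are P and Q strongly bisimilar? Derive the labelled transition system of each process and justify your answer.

LTS(P): 4 reachable states
  p0 = rec X. (0\{c}\{b} + d.c.X)\{a,b,d} + d.b.c.d.X | —d→ p1
  p1 = b.c.d.(rec X. (0\{c}\{b} + d.c.X)\{a,b,d} + d.b.c.d.X) | —b→ p2
  p2 = c.d.(rec X. (0\{c}\{b} + d.c.X)\{a,b,d} + d.b.c.d.X) | —c→ p3
  p3 = d.(rec X. (0\{c}\{b} + d.c.X)\{a,b,d} + d.b.c.d.X) | —d→ p0
LTS(Q): 4 reachable states
  q0 = rec X. (0\{c}\{b} + d.c.X)\{a,b,d} + d.b.c.c.X | —d→ q1
  q1 = b.c.c.(rec X. (0\{c}\{b} + d.c.X)\{a,b,d} + d.b.c.c.X) | —b→ q2
  q2 = c.c.(rec X. (0\{c}\{b} + d.c.X)\{a,b,d} + d.b.c.c.X) | —c→ q3
  q3 = c.(rec X. (0\{c}\{b} + d.c.X)\{a,b,d} + d.b.c.c.X) | —c→ q0
Bisimilarity quotient blocks:
  B0 = {p0}
  B1 = {p1}
  B2 = {p2}
  B3 = {p3}
  B4 = {q0}
  B5 = {q1}
  B6 = {q2}
  B7 = {q3}
p0 ∈ B0, q0 ∈ B4 → different blocks

NO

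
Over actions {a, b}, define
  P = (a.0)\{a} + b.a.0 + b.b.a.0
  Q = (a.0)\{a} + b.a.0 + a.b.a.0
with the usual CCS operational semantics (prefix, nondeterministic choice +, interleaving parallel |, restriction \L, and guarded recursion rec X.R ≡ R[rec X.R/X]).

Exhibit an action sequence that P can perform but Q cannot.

P's transition system — 4 states:
  u0 = (a.0)\{a} + b.a.0 + b.b.a.0 has moves --b--▸ u1, --b--▸ u2
  u1 = a.0 has moves --a--▸ u3
  u2 = b.a.0 has moves --b--▸ u1
  u3 = 0 has moves (no moves)
Q's transition system — 4 states:
  v0 = (a.0)\{a} + b.a.0 + a.b.a.0 has moves --a--▸ v1, --b--▸ v2
  v1 = b.a.0 has moves --b--▸ v2
  v2 = a.0 has moves --a--▸ v3
  v3 = 0 has moves (no moves)
Run σ = ⟨bb⟩ on P: start {u0}
  [1] b ⇒ {u1, u2}
  [2] b ⇒ {u1}
  P completes σ.
Run σ = ⟨bb⟩ on Q: start {v0}
  [1] b ⇒ {v2}
  [2] b ⇒ ∅ (Q stuck)

bb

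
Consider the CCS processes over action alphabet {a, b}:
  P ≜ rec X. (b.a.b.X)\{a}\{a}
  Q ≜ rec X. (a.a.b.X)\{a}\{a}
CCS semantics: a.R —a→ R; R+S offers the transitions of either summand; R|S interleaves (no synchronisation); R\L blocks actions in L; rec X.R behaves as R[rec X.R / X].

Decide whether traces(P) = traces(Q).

trace-distinct — witness ⟨b⟩

Reachable graph of P (2 states):
  u0 = rec X. (b.a.b.X)\{a}\{a} :: ··b··> u1
  u1 = (a.b.(rec X. (b.a.b.X)\{a}\{a}))\{a}\{a} :: stopped
Reachable graph of Q (1 states):
  v0 = rec X. (a.a.b.X)\{a}\{a} :: stopped
Run σ = ⟨b⟩ on P: start {u0}
  [1] b ⇒ {u1}
  ✓ P
Run σ = ⟨b⟩ on Q: start {v0}
  [1] b ⇒ ∅  — Q cannot continue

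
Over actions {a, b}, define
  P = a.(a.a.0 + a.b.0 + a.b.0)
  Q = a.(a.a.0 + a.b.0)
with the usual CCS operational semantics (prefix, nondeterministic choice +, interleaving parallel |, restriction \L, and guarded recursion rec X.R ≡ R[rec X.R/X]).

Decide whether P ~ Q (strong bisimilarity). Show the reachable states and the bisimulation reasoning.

P ~ Q

LTS(P): 5 reachable states
  s0 = a.(a.a.0 + a.b.0 + a.b.0) → ··a··> s1
  s1 = a.a.0 + a.b.0 + a.b.0 → ··a··> s2, ··a··> s3
  s2 = a.0 → ··a··> s4
  s3 = b.0 → ··b··> s4
  s4 = 0 → stopped
LTS(Q): 5 reachable states
  t0 = a.(a.a.0 + a.b.0) → ··a··> t1
  t1 = a.a.0 + a.b.0 → ··a··> t2, ··a··> t3
  t2 = a.0 → ··a··> t4
  t3 = b.0 → ··b··> t4
  t4 = 0 → stopped
Partition-refinement fixed point:
  B0 = {s0, t0}
  B1 = {s1, t1}
  B2 = {s3, t3}
  B3 = {s4, t4}
  B4 = {s2, t2}
s0 ∈ B0, t0 ∈ B0 → same block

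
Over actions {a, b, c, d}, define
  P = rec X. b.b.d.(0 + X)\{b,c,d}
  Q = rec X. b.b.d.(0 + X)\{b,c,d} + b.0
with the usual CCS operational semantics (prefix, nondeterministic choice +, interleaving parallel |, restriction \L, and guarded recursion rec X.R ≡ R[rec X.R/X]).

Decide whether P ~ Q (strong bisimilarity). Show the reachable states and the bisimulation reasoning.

Reachable graph of P (4 states):
  m0 = rec X. b.b.d.(0 + X)\{b,c,d} | ··b··> m1
  m1 = b.d.(0 + (rec X. b.b.d.(0 + X)\{b,c,d}))\{b,c,d} | ··b··> m2
  m2 = d.(0 + (rec X. b.b.d.(0 + X)\{b,c,d}))\{b,c,d} | ··d··> m3
  m3 = (0 + (rec X. b.b.d.(0 + X)\{b,c,d}))\{b,c,d} | deadlocked
Reachable graph of Q (5 states):
  n0 = rec X. b.b.d.(0 + X)\{b,c,d} + b.0 | ··b··> n1, ··b··> n2
  n1 = 0 | deadlocked
  n2 = b.d.(0 + (rec X. b.b.d.(0 + X)\{b,c,d} + b.0))\{b,c,d} | ··b··> n3
  n3 = d.(0 + (rec X. b.b.d.(0 + X)\{b,c,d} + b.0))\{b,c,d} | ··d··> n4
  n4 = (0 + (rec X. b.b.d.(0 + X)\{b,c,d} + b.0))\{b,c,d} | deadlocked
Bisimilarity quotient blocks:
  B0 = {m0}
  B1 = {m1, n2}
  B2 = {m2, n3}
  B3 = {m3, n1, n4}
  B4 = {n0}
m0 ∈ B0, n0 ∈ B4 → different blocks

NO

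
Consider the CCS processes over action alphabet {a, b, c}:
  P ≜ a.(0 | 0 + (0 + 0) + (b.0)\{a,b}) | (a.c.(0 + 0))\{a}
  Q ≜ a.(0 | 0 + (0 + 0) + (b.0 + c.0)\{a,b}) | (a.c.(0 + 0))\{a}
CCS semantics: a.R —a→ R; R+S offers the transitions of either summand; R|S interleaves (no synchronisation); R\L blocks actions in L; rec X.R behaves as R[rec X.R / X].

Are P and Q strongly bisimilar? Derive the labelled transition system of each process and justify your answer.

NO

Reachable graph of P (2 states):
  m0 = a.(0 | 0 + (0 + 0) + (b.0)\{a,b}) | (a.c.(0 + 0))\{a} | -a-> m1
  m1 = (0 | 0 + (0 + 0) + (b.0)\{a,b}) | (a.c.(0 + 0))\{a} | ∅
Reachable graph of Q (3 states):
  n0 = a.(0 | 0 + (0 + 0) + (b.0 + c.0)\{a,b}) | (a.c.(0 + 0))\{a} | -a-> n1
  n1 = (0 | 0 + (0 + 0) + (b.0 + c.0)\{a,b}) | (a.c.(0 + 0))\{a} | -c-> n2
  n2 = 0\{a,b} | (a.c.(0 + 0))\{a} | ∅
Coarsest stable partition (strong bisimilarity classes):
  B0 = {m0}
  B1 = {m1, n2}
  B2 = {n0}
  B3 = {n1}
m0 ∈ B0, n0 ∈ B2 → different blocks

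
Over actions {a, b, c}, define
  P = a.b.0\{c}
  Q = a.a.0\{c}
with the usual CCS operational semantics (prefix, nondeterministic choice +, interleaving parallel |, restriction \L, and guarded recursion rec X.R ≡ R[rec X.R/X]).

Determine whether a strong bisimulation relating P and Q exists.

not bisimilar

P's transition system — 3 states:
  p0 = a.b.0\{c} has moves —a→ p1
  p1 = b.0\{c} has moves —b→ p2
  p2 = 0\{c} has moves (no moves)
Q's transition system — 3 states:
  q0 = a.a.0\{c} has moves —a→ q1
  q1 = a.0\{c} has moves —a→ q2
  q2 = 0\{c} has moves (no moves)
Bisimilarity quotient blocks:
  B0 = {p0}
  B1 = {p1}
  B2 = {p2, q2}
  B3 = {q0}
  B4 = {q1}
p0 ∈ B0, q0 ∈ B3 → different blocks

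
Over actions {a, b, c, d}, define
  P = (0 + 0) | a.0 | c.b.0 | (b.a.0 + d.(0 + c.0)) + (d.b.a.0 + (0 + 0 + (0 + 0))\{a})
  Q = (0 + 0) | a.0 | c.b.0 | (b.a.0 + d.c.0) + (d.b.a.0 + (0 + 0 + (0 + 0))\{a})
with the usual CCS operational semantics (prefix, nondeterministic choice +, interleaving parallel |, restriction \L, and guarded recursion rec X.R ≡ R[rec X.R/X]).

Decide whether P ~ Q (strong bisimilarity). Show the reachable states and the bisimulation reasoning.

P ~ Q

LTS(P): 27 reachable states
  m0 = (0 + 0) | a.0 | c.b.0 | (b.a.0 + d.(0 + c.0)) + (d.b.a.0 + (0 + 0 + (0 + 0))\{a}) :: —a→ m1, —b→ m2, —c→ m3, —d→ m4, —d→ m5
  m1 = (0 + 0) | 0 | c.b.0 | (b.a.0 + d.(0 + c.0)) :: —b→ m6, —c→ m7, —d→ m8
  m2 = (0 + 0) | a.0 | c.b.0 | a.0 :: —a→ m6, —a→ m9, —c→ m10
  m3 = (0 + 0) | a.0 | b.0 | (b.a.0 + d.(0 + c.0)) :: —a→ m7, —b→ m10, —b→ m11, —d→ m12
  m4 = (0 + 0) | a.0 | c.b.0 | (0 + c.0) :: —a→ m8, —c→ m12, —c→ m9
  m5 = b.a.0 :: —b→ m13
  m6 = (0 + 0) | 0 | c.b.0 | a.0 :: —a→ m14, —c→ m15
  m7 = (0 + 0) | 0 | b.0 | (b.a.0 + d.(0 + c.0)) :: —b→ m15, —b→ m16, —d→ m17
  m8 = (0 + 0) | 0 | c.b.0 | (0 + c.0) :: —c→ m14, —c→ m17
  m9 = (0 + 0) | a.0 | c.b.0 | 0 :: —a→ m14, —c→ m18
  m10 = (0 + 0) | a.0 | b.0 | a.0 :: —a→ m15, —a→ m18, —b→ m19
  m11 = (0 + 0) | a.0 | 0 | (b.a.0 + d.(0 + c.0)) :: —a→ m16, —b→ m19, —d→ m20
  m12 = (0 + 0) | a.0 | b.0 | (0 + c.0) :: —a→ m17, —b→ m20, —c→ m18
  m13 = a.0 :: —a→ m21
  m14 = (0 + 0) | 0 | c.b.0 | 0 :: —c→ m22
  m15 = (0 + 0) | 0 | b.0 | a.0 :: —a→ m22, —b→ m23
  m16 = (0 + 0) | 0 | 0 | (b.a.0 + d.(0 + c.0)) :: —b→ m23, —d→ m24
  m17 = (0 + 0) | 0 | b.0 | (0 + c.0) :: —b→ m24, —c→ m22
  m18 = (0 + 0) | a.0 | b.0 | 0 :: —a→ m22, —b→ m25
  m19 = (0 + 0) | a.0 | 0 | a.0 :: —a→ m23, —a→ m25
  m20 = (0 + 0) | a.0 | 0 | (0 + c.0) :: —a→ m24, —c→ m25
  m21 = 0 :: deadlocked
  m22 = (0 + 0) | 0 | b.0 | 0 :: —b→ m26
  m23 = (0 + 0) | 0 | 0 | a.0 :: —a→ m26
  m24 = (0 + 0) | 0 | 0 | (0 + c.0) :: —c→ m26
  m25 = (0 + 0) | a.0 | 0 | 0 :: —a→ m26
  m26 = (0 + 0) | 0 | 0 | 0 :: deadlocked
LTS(Q): 27 reachable states
  n0 = (0 + 0) | a.0 | c.b.0 | (b.a.0 + d.c.0) + (d.b.a.0 + (0 + 0 + (0 + 0))\{a}) :: —a→ n1, —b→ n2, —c→ n3, —d→ n4, —d→ n5
  n1 = (0 + 0) | 0 | c.b.0 | (b.a.0 + d.c.0) :: —b→ n6, —c→ n7, —d→ n8
  n2 = (0 + 0) | a.0 | c.b.0 | a.0 :: —a→ n6, —a→ n9, —c→ n10
  n3 = (0 + 0) | a.0 | b.0 | (b.a.0 + d.c.0) :: —a→ n7, —b→ n10, —b→ n11, —d→ n12
  n4 = (0 + 0) | a.0 | c.b.0 | c.0 :: —a→ n8, —c→ n12, —c→ n9
  n5 = b.a.0 :: —b→ n13
  n6 = (0 + 0) | 0 | c.b.0 | a.0 :: —a→ n14, —c→ n15
  n7 = (0 + 0) | 0 | b.0 | (b.a.0 + d.c.0) :: —b→ n15, —b→ n16, —d→ n17
  n8 = (0 + 0) | 0 | c.b.0 | c.0 :: —c→ n14, —c→ n17
  n9 = (0 + 0) | a.0 | c.b.0 | 0 :: —a→ n14, —c→ n18
  n10 = (0 + 0) | a.0 | b.0 | a.0 :: —a→ n15, —a→ n18, —b→ n19
  n11 = (0 + 0) | a.0 | 0 | (b.a.0 + d.c.0) :: —a→ n16, —b→ n19, —d→ n20
  n12 = (0 + 0) | a.0 | b.0 | c.0 :: —a→ n17, —b→ n20, —c→ n18
  n13 = a.0 :: —a→ n21
  n14 = (0 + 0) | 0 | c.b.0 | 0 :: —c→ n22
  n15 = (0 + 0) | 0 | b.0 | a.0 :: —a→ n22, —b→ n23
  n16 = (0 + 0) | 0 | 0 | (b.a.0 + d.c.0) :: —b→ n23, —d→ n24
  n17 = (0 + 0) | 0 | b.0 | c.0 :: —b→ n24, —c→ n22
  n18 = (0 + 0) | a.0 | b.0 | 0 :: —a→ n22, —b→ n25
  n19 = (0 + 0) | a.0 | 0 | a.0 :: —a→ n23, —a→ n25
  n20 = (0 + 0) | a.0 | 0 | c.0 :: —a→ n24, —c→ n25
  n21 = 0 :: deadlocked
  n22 = (0 + 0) | 0 | b.0 | 0 :: —b→ n26
  n23 = (0 + 0) | 0 | 0 | a.0 :: —a→ n26
  n24 = (0 + 0) | 0 | 0 | c.0 :: —c→ n26
  n25 = (0 + 0) | a.0 | 0 | 0 :: —a→ n26
  n26 = (0 + 0) | 0 | 0 | 0 :: deadlocked
Partition-refinement fixed point:
  B0 = {m0, n0}
  B1 = {m2, n2}
  B2 = {m10, n10}
  B3 = {m19, n19}
  B4 = {m13, m23, m25, n13, n23, n25}
  B5 = {m21, m26, n21, n26}
  B6 = {m15, m18, n15, n18}
  B7 = {m22, n22}
  B8 = {m6, m9, n6, n9}
  B9 = {m14, n14}
  B10 = {m3, n3}
  B11 = {m11, n11}
  B12 = {m16, n16}
  B13 = {m24, n24}
  B14 = {m20, n20}
  B15 = {m7, n7}
  B16 = {m17, n17}
  B17 = {m12, n12}
  B18 = {m5, n5}
  B19 = {m4, n4}
  B20 = {m8, n8}
  B21 = {m1, n1}
m0 ∈ B0, n0 ∈ B0 → same block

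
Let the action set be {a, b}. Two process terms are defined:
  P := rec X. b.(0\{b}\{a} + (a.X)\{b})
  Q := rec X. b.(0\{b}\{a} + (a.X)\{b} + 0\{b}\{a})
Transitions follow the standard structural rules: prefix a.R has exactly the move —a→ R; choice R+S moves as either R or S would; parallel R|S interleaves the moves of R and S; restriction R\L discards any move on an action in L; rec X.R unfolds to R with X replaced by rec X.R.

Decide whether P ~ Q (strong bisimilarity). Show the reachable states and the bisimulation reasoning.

bisimilar

P's transition system — 3 states:
  m0 = rec X. b.(0\{b}\{a} + (a.X)\{b}) → —b→ m1
  m1 = 0\{b}\{a} + (a.(rec X. b.(0\{b}\{a} + (a.X)\{b})))\{b} → —a→ m2
  m2 = (rec X. b.(0\{b}\{a} + (a.X)\{b}))\{b} → (no moves)
Q's transition system — 3 states:
  n0 = rec X. b.(0\{b}\{a} + (a.X)\{b} + 0\{b}\{a}) → —b→ n1
  n1 = 0\{b}\{a} + (a.(rec X. b.(0\{b}\{a} + (a.X)\{b} + 0\{b}\{a})))\{b} + 0\{b}\{a} → —a→ n2
  n2 = (rec X. b.(0\{b}\{a} + (a.X)\{b} + 0\{b}\{a}))\{b} → (no moves)
Bisimilarity quotient blocks:
  B0 = {m0, n0}
  B1 = {m1, n1}
  B2 = {m2, n2}
m0 ∈ B0, n0 ∈ B0 → same block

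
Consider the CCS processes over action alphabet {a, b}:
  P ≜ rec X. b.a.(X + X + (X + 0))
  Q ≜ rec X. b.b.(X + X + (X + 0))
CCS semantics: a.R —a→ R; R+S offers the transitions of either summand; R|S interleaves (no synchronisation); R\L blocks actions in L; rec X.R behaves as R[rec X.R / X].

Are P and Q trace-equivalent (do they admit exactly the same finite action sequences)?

NO — witness ⟨ba⟩

Reachable graph of P (3 states):
  m0 = rec X. b.a.(X + X + (X + 0)) :: ··b··> m1
  m1 = a.((rec X. b.a.(X + X + (X + 0))) + (rec X. b.a.(X + X + (X + 0))) + ((rec X. b.a.(X + X + (X + 0))) + 0)) :: ··a··> m2
  m2 = (rec X. b.a.(X + X + (X + 0))) + (rec X. b.a.(X + X + (X + 0))) + ((rec X. b.a.(X + X + (X + 0))) + 0) :: ··b··> m1
Reachable graph of Q (3 states):
  n0 = rec X. b.b.(X + X + (X + 0)) :: ··b··> n1
  n1 = b.((rec X. b.b.(X + X + (X + 0))) + (rec X. b.b.(X + X + (X + 0))) + ((rec X. b.b.(X + X + (X + 0))) + 0)) :: ··b··> n2
  n2 = (rec X. b.b.(X + X + (X + 0))) + (rec X. b.b.(X + X + (X + 0))) + ((rec X. b.b.(X + X + (X + 0))) + 0) :: ··b··> n1
Executing ba from P (initial set {m0}):
  after b @ step 1: {m1}
  after a @ step 2: {m2}
  ✓ P
Executing ba from Q (initial set {n0}):
  after b @ step 1: {n1}
  after a @ step 2: no successor for Q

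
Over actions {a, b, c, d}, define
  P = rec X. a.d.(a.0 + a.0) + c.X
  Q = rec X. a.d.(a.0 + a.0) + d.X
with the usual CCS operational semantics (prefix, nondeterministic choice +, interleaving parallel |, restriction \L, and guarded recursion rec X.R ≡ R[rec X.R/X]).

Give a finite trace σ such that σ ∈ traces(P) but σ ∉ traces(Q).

LTS(P): 4 reachable states
  u0 = rec X. a.d.(a.0 + a.0) + c.X has moves =a=> u1, =c=> u0
  u1 = d.(a.0 + a.0) has moves =d=> u2
  u2 = a.0 + a.0 has moves =a=> u3
  u3 = 0 has moves stopped
LTS(Q): 4 reachable states
  v0 = rec X. a.d.(a.0 + a.0) + d.X has moves =a=> v1, =d=> v0
  v1 = d.(a.0 + a.0) has moves =d=> v2
  v2 = a.0 + a.0 has moves =a=> v3
  v3 = 0 has moves stopped
Executing c from P (initial set {u0}):
  after c @ step 1: {u0}
  ✓ P
Executing c from Q (initial set {v0}):
  after c @ step 1: ∅ (Q stuck)

c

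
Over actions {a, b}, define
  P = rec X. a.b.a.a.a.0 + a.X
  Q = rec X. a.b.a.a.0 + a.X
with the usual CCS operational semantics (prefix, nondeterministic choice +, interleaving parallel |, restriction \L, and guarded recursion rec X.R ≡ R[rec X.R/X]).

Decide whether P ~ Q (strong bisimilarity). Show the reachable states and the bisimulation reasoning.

NO

Reachable graph of P (6 states):
  u0 = rec X. a.b.a.a.a.0 + a.X has moves ··a··> u0, ··a··> u1
  u1 = b.a.a.a.0 has moves ··b··> u2
  u2 = a.a.a.0 has moves ··a··> u3
  u3 = a.a.0 has moves ··a··> u4
  u4 = a.0 has moves ··a··> u5
  u5 = 0 has moves stopped
Reachable graph of Q (5 states):
  v0 = rec X. a.b.a.a.0 + a.X has moves ··a··> v0, ··a··> v1
  v1 = b.a.a.0 has moves ··b··> v2
  v2 = a.a.0 has moves ··a··> v3
  v3 = a.0 has moves ··a··> v4
  v4 = 0 has moves stopped
Coarsest stable partition (strong bisimilarity classes):
  B0 = {u0}
  B1 = {u1}
  B2 = {u2}
  B3 = {u3, v2}
  B4 = {u4, v3}
  B5 = {u5, v4}
  B6 = {v0}
  B7 = {v1}
u0 ∈ B0, v0 ∈ B6 → different blocks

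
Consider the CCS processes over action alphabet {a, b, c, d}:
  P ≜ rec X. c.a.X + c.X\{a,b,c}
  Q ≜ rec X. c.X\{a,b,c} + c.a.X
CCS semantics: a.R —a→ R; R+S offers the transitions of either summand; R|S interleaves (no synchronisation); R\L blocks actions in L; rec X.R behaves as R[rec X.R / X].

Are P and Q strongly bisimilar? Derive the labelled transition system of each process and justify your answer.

YES

Reachable graph of P (3 states):
  s0 = rec X. c.a.X + c.X\{a,b,c} → =c=> s1, =c=> s2
  s1 = (rec X. c.a.X + c.X\{a,b,c})\{a,b,c} → ∅
  s2 = a.(rec X. c.a.X + c.X\{a,b,c}) → =a=> s0
Reachable graph of Q (3 states):
  t0 = rec X. c.X\{a,b,c} + c.a.X → =c=> t1, =c=> t2
  t1 = (rec X. c.X\{a,b,c} + c.a.X)\{a,b,c} → ∅
  t2 = a.(rec X. c.X\{a,b,c} + c.a.X) → =a=> t0
Coarsest stable partition (strong bisimilarity classes):
  B0 = {s0, t0}
  B1 = {s2, t2}
  B2 = {s1, t1}
s0 ∈ B0, t0 ∈ B0 → same block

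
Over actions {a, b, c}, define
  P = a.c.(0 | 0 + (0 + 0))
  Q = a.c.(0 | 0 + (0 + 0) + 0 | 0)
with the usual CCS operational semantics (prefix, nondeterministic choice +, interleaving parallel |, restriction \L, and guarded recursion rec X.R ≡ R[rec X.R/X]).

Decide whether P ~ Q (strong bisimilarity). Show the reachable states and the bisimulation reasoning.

Reachable graph of P (3 states):
  s0 = a.c.(0 | 0 + (0 + 0)) → ··a··> s1
  s1 = c.(0 | 0 + (0 + 0)) → ··c··> s2
  s2 = 0 | 0 + (0 + 0) → stopped
Reachable graph of Q (3 states):
  t0 = a.c.(0 | 0 + (0 + 0) + 0 | 0) → ··a··> t1
  t1 = c.(0 | 0 + (0 + 0) + 0 | 0) → ··c··> t2
  t2 = 0 | 0 + (0 + 0) + 0 | 0 → stopped
Coarsest stable partition (strong bisimilarity classes):
  B0 = {s0, t0}
  B1 = {s1, t1}
  B2 = {s2, t2}
s0 ∈ B0, t0 ∈ B0 → same block

P ~ Q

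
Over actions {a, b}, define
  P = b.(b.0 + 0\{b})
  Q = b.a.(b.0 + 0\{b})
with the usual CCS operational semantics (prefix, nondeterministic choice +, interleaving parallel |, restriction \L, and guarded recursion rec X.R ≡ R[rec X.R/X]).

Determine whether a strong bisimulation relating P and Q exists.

P ≁ Q

P's transition system — 3 states:
  s0 = b.(b.0 + 0\{b}) → —b→ s1
  s1 = b.0 + 0\{b} → —b→ s2
  s2 = 0 → (no moves)
Q's transition system — 4 states:
  t0 = b.a.(b.0 + 0\{b}) → —b→ t1
  t1 = a.(b.0 + 0\{b}) → —a→ t2
  t2 = b.0 + 0\{b} → —b→ t3
  t3 = 0 → (no moves)
Bisimilarity quotient blocks:
  B0 = {s0}
  B1 = {s1, t2}
  B2 = {s2, t3}
  B3 = {t0}
  B4 = {t1}
s0 ∈ B0, t0 ∈ B3 → different blocks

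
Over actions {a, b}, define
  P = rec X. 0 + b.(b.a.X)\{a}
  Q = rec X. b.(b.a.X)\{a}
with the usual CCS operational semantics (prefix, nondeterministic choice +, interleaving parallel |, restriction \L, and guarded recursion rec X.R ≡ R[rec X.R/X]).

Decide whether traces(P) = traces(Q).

trace-equivalent

Reachable graph of P (3 states):
  m0 = rec X. 0 + b.(b.a.X)\{a} | -b-> m1
  m1 = (b.a.(rec X. 0 + b.(b.a.X)\{a}))\{a} | -b-> m2
  m2 = (a.(rec X. 0 + b.(b.a.X)\{a}))\{a} | (no moves)
Reachable graph of Q (3 states):
  n0 = rec X. b.(b.a.X)\{a} | -b-> n1
  n1 = (b.a.(rec X. b.(b.a.X)\{a}))\{a} | -b-> n2
  n2 = (a.(rec X. b.(b.a.X)\{a}))\{a} | (no moves)
Partition-refinement fixed point:
  B0 = {m0, n0}
  B1 = {m1, n1}
  B2 = {m2, n2}
m0 ∈ B0, n0 ∈ B0 → same block
Bisimilar ⇒ trace-equivalent.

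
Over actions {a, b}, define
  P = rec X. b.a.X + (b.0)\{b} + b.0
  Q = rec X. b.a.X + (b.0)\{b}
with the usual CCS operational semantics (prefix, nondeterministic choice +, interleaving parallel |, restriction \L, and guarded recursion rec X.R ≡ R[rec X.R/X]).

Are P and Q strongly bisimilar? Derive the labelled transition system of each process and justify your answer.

not bisimilar

Reachable graph of P (3 states):
  m0 = rec X. b.a.X + (b.0)\{b} + b.0 | -b-> m1, -b-> m2
  m1 = 0 | ·
  m2 = a.(rec X. b.a.X + (b.0)\{b} + b.0) | -a-> m0
Reachable graph of Q (2 states):
  n0 = rec X. b.a.X + (b.0)\{b} | -b-> n1
  n1 = a.(rec X. b.a.X + (b.0)\{b}) | -a-> n0
Bisimilarity quotient blocks:
  B0 = {m0}
  B1 = {m2}
  B2 = {m1}
  B3 = {n0}
  B4 = {n1}
m0 ∈ B0, n0 ∈ B3 → different blocks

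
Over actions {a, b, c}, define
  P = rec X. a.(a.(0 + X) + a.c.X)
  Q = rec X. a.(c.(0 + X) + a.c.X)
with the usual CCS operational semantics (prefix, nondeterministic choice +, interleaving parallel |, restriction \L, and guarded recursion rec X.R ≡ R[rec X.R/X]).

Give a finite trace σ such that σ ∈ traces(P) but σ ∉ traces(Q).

P's transition system — 4 states:
  p0 = rec X. a.(a.(0 + X) + a.c.X) has moves —a→ p1
  p1 = a.(0 + (rec X. a.(a.(0 + X) + a.c.X))) + a.c.(rec X. a.(a.(0 + X) + a.c.X)) has moves —a→ p2, —a→ p3
  p2 = 0 + (rec X. a.(a.(0 + X) + a.c.X)) has moves —a→ p1
  p3 = c.(rec X. a.(a.(0 + X) + a.c.X)) has moves —c→ p0
Q's transition system — 4 states:
  q0 = rec X. a.(c.(0 + X) + a.c.X) has moves —a→ q1
  q1 = c.(0 + (rec X. a.(c.(0 + X) + a.c.X))) + a.c.(rec X. a.(c.(0 + X) + a.c.X)) has moves —a→ q2, —c→ q3
  q2 = c.(rec X. a.(c.(0 + X) + a.c.X)) has moves —c→ q0
  q3 = 0 + (rec X. a.(c.(0 + X) + a.c.X)) has moves —a→ q1
Run σ = ⟨aaa⟩ on P: start {p0}
  [1] a ⇒ {p1}
  [2] a ⇒ {p2, p3}
  [3] a ⇒ {p1}
  P completes σ.
Run σ = ⟨aaa⟩ on Q: start {q0}
  [1] a ⇒ {q1}
  [2] a ⇒ {q2}
  [3] a ⇒ ∅ (Q stuck)

aaa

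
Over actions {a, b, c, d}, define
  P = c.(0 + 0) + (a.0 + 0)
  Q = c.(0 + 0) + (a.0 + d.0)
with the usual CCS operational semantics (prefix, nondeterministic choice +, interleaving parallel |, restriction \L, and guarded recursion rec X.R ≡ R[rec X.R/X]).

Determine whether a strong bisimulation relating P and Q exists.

LTS(P): 3 reachable states
  u0 = c.(0 + 0) + (a.0 + 0) → =a=> u1, =c=> u2
  u1 = 0 → stopped
  u2 = 0 + 0 → stopped
LTS(Q): 3 reachable states
  v0 = c.(0 + 0) + (a.0 + d.0) → =a=> v1, =c=> v2, =d=> v1
  v1 = 0 → stopped
  v2 = 0 + 0 → stopped
Partition-refinement fixed point:
  B0 = {u0}
  B1 = {u1, u2, v1, v2}
  B2 = {v0}
u0 ∈ B0, v0 ∈ B2 → different blocks

not bisimilar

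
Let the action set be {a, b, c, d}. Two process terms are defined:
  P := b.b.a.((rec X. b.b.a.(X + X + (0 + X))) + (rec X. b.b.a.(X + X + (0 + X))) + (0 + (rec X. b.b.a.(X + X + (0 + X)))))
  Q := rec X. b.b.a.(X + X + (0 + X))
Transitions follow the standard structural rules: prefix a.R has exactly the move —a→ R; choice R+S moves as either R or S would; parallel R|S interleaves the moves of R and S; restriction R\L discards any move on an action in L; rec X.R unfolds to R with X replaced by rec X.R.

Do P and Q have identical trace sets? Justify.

trace-equivalent

LTS(P): 4 reachable states
  p0 = b.b.a.((rec X. b.b.a.(X + X + (0 + X))) + (rec X. b.b.a.(X + X + (0 + X))) + (0 + (rec X. b.b.a.(X + X + (0 + X))))) ⊢ —b→ p1
  p1 = b.a.((rec X. b.b.a.(X + X + (0 + X))) + (rec X. b.b.a.(X + X + (0 + X))) + (0 + (rec X. b.b.a.(X + X + (0 + X))))) ⊢ —b→ p2
  p2 = a.((rec X. b.b.a.(X + X + (0 + X))) + (rec X. b.b.a.(X + X + (0 + X))) + (0 + (rec X. b.b.a.(X + X + (0 + X))))) ⊢ —a→ p3
  p3 = (rec X. b.b.a.(X + X + (0 + X))) + (rec X. b.b.a.(X + X + (0 + X))) + (0 + (rec X. b.b.a.(X + X + (0 + X)))) ⊢ —b→ p1
LTS(Q): 4 reachable states
  q0 = rec X. b.b.a.(X + X + (0 + X)) ⊢ —b→ q1
  q1 = b.a.((rec X. b.b.a.(X + X + (0 + X))) + (rec X. b.b.a.(X + X + (0 + X))) + (0 + (rec X. b.b.a.(X + X + (0 + X))))) ⊢ —b→ q2
  q2 = a.((rec X. b.b.a.(X + X + (0 + X))) + (rec X. b.b.a.(X + X + (0 + X))) + (0 + (rec X. b.b.a.(X + X + (0 + X))))) ⊢ —a→ q3
  q3 = (rec X. b.b.a.(X + X + (0 + X))) + (rec X. b.b.a.(X + X + (0 + X))) + (0 + (rec X. b.b.a.(X + X + (0 + X)))) ⊢ —b→ q1
Coarsest stable partition (strong bisimilarity classes):
  B0 = {p0, p3, q0, q3}
  B1 = {p1, q1}
  B2 = {p2, q2}
p0 ∈ B0, q0 ∈ B0 → same block
Bisimilar ⇒ trace-equivalent.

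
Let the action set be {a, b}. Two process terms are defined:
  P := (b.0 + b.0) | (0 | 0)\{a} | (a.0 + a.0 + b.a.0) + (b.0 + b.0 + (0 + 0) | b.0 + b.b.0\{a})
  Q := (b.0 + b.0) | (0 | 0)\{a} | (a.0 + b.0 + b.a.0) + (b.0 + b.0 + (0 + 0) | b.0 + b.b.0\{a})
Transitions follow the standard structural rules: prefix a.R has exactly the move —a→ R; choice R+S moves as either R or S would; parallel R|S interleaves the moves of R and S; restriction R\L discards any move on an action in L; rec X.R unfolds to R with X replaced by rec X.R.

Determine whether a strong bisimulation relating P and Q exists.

LTS(P): 10 reachable states
  m0 = (b.0 + b.0) | (0 | 0)\{a} | (a.0 + a.0 + b.a.0) + (b.0 + b.0 + (0 + 0) | b.0 + b.b.0\{a}) ⊢ --a--▸ m1, --b--▸ m2, --b--▸ m3, --b--▸ m4, --b--▸ m5, --b--▸ m6
  m1 = (b.0 + b.0) | (0 | 0)\{a} | 0 ⊢ --b--▸ m7
  m2 = (0 + 0) | 0 ⊢ stopped
  m3 = (b.0 + b.0) | (0 | 0)\{a} | a.0 ⊢ --a--▸ m1, --b--▸ m8
  m4 = 0 ⊢ stopped
  m5 = 0 | (0 | 0)\{a} | (a.0 + a.0 + b.a.0) ⊢ --a--▸ m7, --b--▸ m8
  m6 = b.0\{a} ⊢ --b--▸ m9
  m7 = 0 | (0 | 0)\{a} | 0 ⊢ stopped
  m8 = 0 | (0 | 0)\{a} | a.0 ⊢ --a--▸ m7
  m9 = 0\{a} ⊢ stopped
LTS(Q): 10 reachable states
  n0 = (b.0 + b.0) | (0 | 0)\{a} | (a.0 + b.0 + b.a.0) + (b.0 + b.0 + (0 + 0) | b.0 + b.b.0\{a}) ⊢ --a--▸ n1, --b--▸ n1, --b--▸ n2, --b--▸ n3, --b--▸ n4, --b--▸ n5, --b--▸ n6
  n1 = (b.0 + b.0) | (0 | 0)\{a} | 0 ⊢ --b--▸ n7
  n2 = (0 + 0) | 0 ⊢ stopped
  n3 = (b.0 + b.0) | (0 | 0)\{a} | a.0 ⊢ --a--▸ n1, --b--▸ n8
  n4 = 0 ⊢ stopped
  n5 = 0 | (0 | 0)\{a} | (a.0 + b.0 + b.a.0) ⊢ --a--▸ n7, --b--▸ n7, --b--▸ n8
  n6 = b.0\{a} ⊢ --b--▸ n9
  n7 = 0 | (0 | 0)\{a} | 0 ⊢ stopped
  n8 = 0 | (0 | 0)\{a} | a.0 ⊢ --a--▸ n7
  n9 = 0\{a} ⊢ stopped
Bisimilarity quotient blocks:
  B0 = {m0}
  B1 = {m2, m4, m7, m9, n2, n4, n7, n9}
  B2 = {m1, m6, n1, n6}
  B3 = {m3, n3}
  B4 = {m8, n8}
  B5 = {m5}
  B6 = {n0}
  B7 = {n5}
m0 ∈ B0, n0 ∈ B6 → different blocks

not bisimilar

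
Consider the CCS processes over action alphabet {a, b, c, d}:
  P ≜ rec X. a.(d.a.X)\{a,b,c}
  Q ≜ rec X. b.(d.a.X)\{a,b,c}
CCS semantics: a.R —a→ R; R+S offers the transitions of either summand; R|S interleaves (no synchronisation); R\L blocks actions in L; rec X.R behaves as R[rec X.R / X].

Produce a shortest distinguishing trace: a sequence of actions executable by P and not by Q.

a

LTS(P): 3 reachable states
  p0 = rec X. a.(d.a.X)\{a,b,c} ⊢ ··a··> p1
  p1 = (d.a.(rec X. a.(d.a.X)\{a,b,c}))\{a,b,c} ⊢ ··d··> p2
  p2 = (a.(rec X. a.(d.a.X)\{a,b,c}))\{a,b,c} ⊢ (no moves)
LTS(Q): 3 reachable states
  q0 = rec X. b.(d.a.X)\{a,b,c} ⊢ ··b··> q1
  q1 = (d.a.(rec X. b.(d.a.X)\{a,b,c}))\{a,b,c} ⊢ ··d··> q2
  q2 = (a.(rec X. b.(d.a.X)\{a,b,c}))\{a,b,c} ⊢ (no moves)
Executing a from P (initial set {p0}):
  after a @ step 1: {p1}
  P completes σ.
Executing a from Q (initial set {q0}):
  after a @ step 1: ∅  — Q cannot continue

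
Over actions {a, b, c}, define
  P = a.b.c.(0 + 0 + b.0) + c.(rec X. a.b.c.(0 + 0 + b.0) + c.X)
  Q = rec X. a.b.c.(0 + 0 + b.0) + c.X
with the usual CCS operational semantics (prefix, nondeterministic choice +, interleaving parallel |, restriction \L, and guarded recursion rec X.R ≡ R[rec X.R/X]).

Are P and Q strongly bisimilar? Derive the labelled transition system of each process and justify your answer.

LTS(P): 6 reachable states
  s0 = a.b.c.(0 + 0 + b.0) + c.(rec X. a.b.c.(0 + 0 + b.0) + c.X) → --a--▸ s1, --c--▸ s2
  s1 = b.c.(0 + 0 + b.0) → --b--▸ s3
  s2 = rec X. a.b.c.(0 + 0 + b.0) + c.X → --a--▸ s1, --c--▸ s2
  s3 = c.(0 + 0 + b.0) → --c--▸ s4
  s4 = 0 + 0 + b.0 → --b--▸ s5
  s5 = 0 → deadlocked
LTS(Q): 5 reachable states
  t0 = rec X. a.b.c.(0 + 0 + b.0) + c.X → --a--▸ t1, --c--▸ t0
  t1 = b.c.(0 + 0 + b.0) → --b--▸ t2
  t2 = c.(0 + 0 + b.0) → --c--▸ t3
  t3 = 0 + 0 + b.0 → --b--▸ t4
  t4 = 0 → deadlocked
Partition-refinement fixed point:
  B0 = {s0, s2, t0}
  B1 = {s1, t1}
  B2 = {s3, t2}
  B3 = {s4, t3}
  B4 = {s5, t4}
s0 ∈ B0, t0 ∈ B0 → same block

bisimilar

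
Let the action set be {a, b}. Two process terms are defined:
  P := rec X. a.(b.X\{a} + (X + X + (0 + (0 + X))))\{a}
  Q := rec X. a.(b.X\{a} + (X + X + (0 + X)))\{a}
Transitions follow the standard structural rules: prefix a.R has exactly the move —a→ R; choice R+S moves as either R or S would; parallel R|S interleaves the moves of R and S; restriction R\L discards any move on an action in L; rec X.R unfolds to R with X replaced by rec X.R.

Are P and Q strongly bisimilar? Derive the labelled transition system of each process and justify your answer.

P ~ Q

LTS(P): 3 reachable states
  u0 = rec X. a.(b.X\{a} + (X + X + (0 + (0 + X))))\{a} → ··a··> u1
  u1 = (b.(rec X. a.(b.X\{a} + (X + X + (0 + (0 + X))))\{a})\{a} + ((rec X. a.(b.X\{a} + (X + X + (0 + (0 + X))))\{a}) + (rec X. a.(b.X\{a} + (X + X + (0 + (0 + X))))\{a}) + (0 + (0 + (rec X. a.(b.X\{a} + (X + X + (0 + (0 + X))))\{a})))))\{a} → ··b··> u2
  u2 = (rec X. a.(b.X\{a} + (X + X + (0 + (0 + X))))\{a})\{a}\{a} → stopped
LTS(Q): 3 reachable states
  v0 = rec X. a.(b.X\{a} + (X + X + (0 + X)))\{a} → ··a··> v1
  v1 = (b.(rec X. a.(b.X\{a} + (X + X + (0 + X)))\{a})\{a} + ((rec X. a.(b.X\{a} + (X + X + (0 + X)))\{a}) + (rec X. a.(b.X\{a} + (X + X + (0 + X)))\{a}) + (0 + (rec X. a.(b.X\{a} + (X + X + (0 + X)))\{a}))))\{a} → ··b··> v2
  v2 = (rec X. a.(b.X\{a} + (X + X + (0 + X)))\{a})\{a}\{a} → stopped
Coarsest stable partition (strong bisimilarity classes):
  B0 = {u0, v0}
  B1 = {u1, v1}
  B2 = {u2, v2}
u0 ∈ B0, v0 ∈ B0 → same block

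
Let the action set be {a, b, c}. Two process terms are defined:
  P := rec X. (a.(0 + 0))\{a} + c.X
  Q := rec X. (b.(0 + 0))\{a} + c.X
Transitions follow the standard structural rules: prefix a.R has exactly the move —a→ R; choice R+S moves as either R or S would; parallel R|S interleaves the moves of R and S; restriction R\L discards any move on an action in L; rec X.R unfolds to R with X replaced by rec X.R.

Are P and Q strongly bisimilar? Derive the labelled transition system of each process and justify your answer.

P ≁ Q

P's transition system — 1 states:
  m0 = rec X. (a.(0 + 0))\{a} + c.X has moves =c=> m0
Q's transition system — 2 states:
  n0 = rec X. (b.(0 + 0))\{a} + c.X has moves =b=> n1, =c=> n0
  n1 = (0 + 0)\{a} has moves stopped
Bisimilarity quotient blocks:
  B0 = {m0}
  B1 = {n0}
  B2 = {n1}
m0 ∈ B0, n0 ∈ B1 → different blocks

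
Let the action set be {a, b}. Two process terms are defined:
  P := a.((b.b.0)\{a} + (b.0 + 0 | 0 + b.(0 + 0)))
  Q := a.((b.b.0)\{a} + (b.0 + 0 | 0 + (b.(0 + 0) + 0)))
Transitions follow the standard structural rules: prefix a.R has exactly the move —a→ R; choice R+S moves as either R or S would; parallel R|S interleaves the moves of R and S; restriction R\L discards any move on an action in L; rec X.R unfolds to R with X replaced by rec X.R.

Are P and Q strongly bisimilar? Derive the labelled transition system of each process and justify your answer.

YES

Reachable graph of P (6 states):
  m0 = a.((b.b.0)\{a} + (b.0 + 0 | 0 + b.(0 + 0))) | =a=> m1
  m1 = (b.b.0)\{a} + (b.0 + 0 | 0 + b.(0 + 0)) | =b=> m2, =b=> m3, =b=> m4
  m2 = (b.0)\{a} | =b=> m5
  m3 = 0 | (no moves)
  m4 = 0 + 0 | (no moves)
  m5 = 0\{a} | (no moves)
Reachable graph of Q (6 states):
  n0 = a.((b.b.0)\{a} + (b.0 + 0 | 0 + (b.(0 + 0) + 0))) | =a=> n1
  n1 = (b.b.0)\{a} + (b.0 + 0 | 0 + (b.(0 + 0) + 0)) | =b=> n2, =b=> n3, =b=> n4
  n2 = (b.0)\{a} | =b=> n5
  n3 = 0 | (no moves)
  n4 = 0 + 0 | (no moves)
  n5 = 0\{a} | (no moves)
Coarsest stable partition (strong bisimilarity classes):
  B0 = {m0, n0}
  B1 = {m1, n1}
  B2 = {m2, n2}
  B3 = {m3, m4, m5, n3, n4, n5}
m0 ∈ B0, n0 ∈ B0 → same block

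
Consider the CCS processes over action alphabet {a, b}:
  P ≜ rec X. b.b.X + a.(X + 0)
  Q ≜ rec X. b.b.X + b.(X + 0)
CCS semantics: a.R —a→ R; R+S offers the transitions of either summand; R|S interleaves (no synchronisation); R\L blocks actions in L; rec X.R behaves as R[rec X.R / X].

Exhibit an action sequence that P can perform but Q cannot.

LTS(P): 3 reachable states
  u0 = rec X. b.b.X + a.(X + 0) | -a-> u1, -b-> u2
  u1 = (rec X. b.b.X + a.(X + 0)) + 0 | -a-> u1, -b-> u2
  u2 = b.(rec X. b.b.X + a.(X + 0)) | -b-> u0
LTS(Q): 3 reachable states
  v0 = rec X. b.b.X + b.(X + 0) | -b-> v1, -b-> v2
  v1 = (rec X. b.b.X + b.(X + 0)) + 0 | -b-> v1, -b-> v2
  v2 = b.(rec X. b.b.X + b.(X + 0)) | -b-> v0
Executing a from P (initial set {u0}):
  step 1 (a): {u1}
  — P admits the full trace.
Executing a from Q (initial set {v0}):
  step 1 (a): ∅  — Q cannot continue

a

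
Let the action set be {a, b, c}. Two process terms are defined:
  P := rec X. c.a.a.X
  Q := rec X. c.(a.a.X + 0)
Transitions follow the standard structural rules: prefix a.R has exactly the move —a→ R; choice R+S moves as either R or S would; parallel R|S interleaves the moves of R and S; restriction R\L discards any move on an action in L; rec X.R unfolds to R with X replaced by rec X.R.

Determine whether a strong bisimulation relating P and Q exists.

LTS(P): 3 reachable states
  m0 = rec X. c.a.a.X → -c-> m1
  m1 = a.a.(rec X. c.a.a.X) → -a-> m2
  m2 = a.(rec X. c.a.a.X) → -a-> m0
LTS(Q): 3 reachable states
  n0 = rec X. c.(a.a.X + 0) → -c-> n1
  n1 = a.a.(rec X. c.(a.a.X + 0)) + 0 → -a-> n2
  n2 = a.(rec X. c.(a.a.X + 0)) → -a-> n0
Bisimilarity quotient blocks:
  B0 = {m0, n0}
  B1 = {m1, n1}
  B2 = {m2, n2}
m0 ∈ B0, n0 ∈ B0 → same block

YES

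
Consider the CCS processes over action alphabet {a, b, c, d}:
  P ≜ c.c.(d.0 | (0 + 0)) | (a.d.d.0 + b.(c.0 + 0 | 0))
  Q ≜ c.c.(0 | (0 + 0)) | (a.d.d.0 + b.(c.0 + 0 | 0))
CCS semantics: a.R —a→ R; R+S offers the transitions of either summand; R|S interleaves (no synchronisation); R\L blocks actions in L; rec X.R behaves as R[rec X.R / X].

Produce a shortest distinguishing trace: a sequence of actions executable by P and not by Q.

LTS(P): 20 reachable states
  u0 = c.c.(d.0 | (0 + 0)) | (a.d.d.0 + b.(c.0 + 0 | 0)) has moves =a=> u1, =b=> u2, =c=> u3
  u1 = c.c.(d.0 | (0 + 0)) | d.d.0 has moves =c=> u4, =d=> u5
  u2 = c.c.(d.0 | (0 + 0)) | (c.0 + 0 | 0) has moves =c=> u6, =c=> u7
  u3 = c.(d.0 | (0 + 0)) | (a.d.d.0 + b.(c.0 + 0 | 0)) has moves =a=> u4, =b=> u6, =c=> u8
  u4 = c.(d.0 | (0 + 0)) | d.d.0 has moves =c=> u9, =d=> u10
  u5 = c.c.(d.0 | (0 + 0)) | d.0 has moves =c=> u10, =d=> u7
  u6 = c.(d.0 | (0 + 0)) | (c.0 + 0 | 0) has moves =c=> u11, =c=> u12
  u7 = c.c.(d.0 | (0 + 0)) | 0 has moves =c=> u11
  u8 = d.0 | (0 + 0) | (a.d.d.0 + b.(c.0 + 0 | 0)) has moves =a=> u9, =b=> u12, =d=> u13
  u9 = d.0 | (0 + 0) | d.d.0 has moves =d=> u14, =d=> u15
  u10 = c.(d.0 | (0 + 0)) | d.0 has moves =c=> u15, =d=> u11
  u11 = c.(d.0 | (0 + 0)) | 0 has moves =c=> u16
  u12 = d.0 | (0 + 0) | (c.0 + 0 | 0) has moves =c=> u16, =d=> u17
  u13 = 0 | (0 + 0) | (a.d.d.0 + b.(c.0 + 0 | 0)) has moves =a=> u14, =b=> u17
  u14 = 0 | (0 + 0) | d.d.0 has moves =d=> u18
  u15 = d.0 | (0 + 0) | d.0 has moves =d=> u16, =d=> u18
  u16 = d.0 | (0 + 0) | 0 has moves =d=> u19
  u17 = 0 | (0 + 0) | (c.0 + 0 | 0) has moves =c=> u19
  u18 = 0 | (0 + 0) | d.0 has moves =d=> u19
  u19 = 0 | (0 + 0) | 0 has moves stopped
LTS(Q): 15 reachable states
  v0 = c.c.(0 | (0 + 0)) | (a.d.d.0 + b.(c.0 + 0 | 0)) has moves =a=> v1, =b=> v2, =c=> v3
  v1 = c.c.(0 | (0 + 0)) | d.d.0 has moves =c=> v4, =d=> v5
  v2 = c.c.(0 | (0 + 0)) | (c.0 + 0 | 0) has moves =c=> v6, =c=> v7
  v3 = c.(0 | (0 + 0)) | (a.d.d.0 + b.(c.0 + 0 | 0)) has moves =a=> v4, =b=> v6, =c=> v8
  v4 = c.(0 | (0 + 0)) | d.d.0 has moves =c=> v9, =d=> v10
  v5 = c.c.(0 | (0 + 0)) | d.0 has moves =c=> v10, =d=> v7
  v6 = c.(0 | (0 + 0)) | (c.0 + 0 | 0) has moves =c=> v11, =c=> v12
  v7 = c.c.(0 | (0 + 0)) | 0 has moves =c=> v12
  v8 = 0 | (0 + 0) | (a.d.d.0 + b.(c.0 + 0 | 0)) has moves =a=> v9, =b=> v11
  v9 = 0 | (0 + 0) | d.d.0 has moves =d=> v13
  v10 = c.(0 | (0 + 0)) | d.0 has moves =c=> v13, =d=> v12
  v11 = 0 | (0 + 0) | (c.0 + 0 | 0) has moves =c=> v14
  v12 = c.(0 | (0 + 0)) | 0 has moves =c=> v14
  v13 = 0 | (0 + 0) | d.0 has moves =d=> v14
  v14 = 0 | (0 + 0) | 0 has moves stopped
Trace ⟨ccd⟩ through P, begin at {u0}:
  after c @ step 1: {u3}
  after c @ step 2: {u8}
  after d @ step 3: {u13}
  ✓ P
Trace ⟨ccd⟩ through Q, begin at {v0}:
  after c @ step 1: {v3}
  after c @ step 2: {v8}
  after d @ step 3: ∅ (Q stuck)

ccd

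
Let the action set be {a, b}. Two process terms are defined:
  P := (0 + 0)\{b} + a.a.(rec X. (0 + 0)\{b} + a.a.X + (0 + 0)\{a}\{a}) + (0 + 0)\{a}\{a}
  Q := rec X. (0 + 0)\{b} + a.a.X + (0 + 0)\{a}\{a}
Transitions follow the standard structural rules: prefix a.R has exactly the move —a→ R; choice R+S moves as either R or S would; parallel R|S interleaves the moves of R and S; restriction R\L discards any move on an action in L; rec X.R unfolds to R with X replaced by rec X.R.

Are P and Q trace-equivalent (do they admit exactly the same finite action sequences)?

P's transition system — 3 states:
  p0 = (0 + 0)\{b} + a.a.(rec X. (0 + 0)\{b} + a.a.X + (0 + 0)\{a}\{a}) + (0 + 0)\{a}\{a} | -a-> p1
  p1 = a.(rec X. (0 + 0)\{b} + a.a.X + (0 + 0)\{a}\{a}) | -a-> p2
  p2 = rec X. (0 + 0)\{b} + a.a.X + (0 + 0)\{a}\{a} | -a-> p1
Q's transition system — 2 states:
  q0 = rec X. (0 + 0)\{b} + a.a.X + (0 + 0)\{a}\{a} | -a-> q1
  q1 = a.(rec X. (0 + 0)\{b} + a.a.X + (0 + 0)\{a}\{a}) | -a-> q0
Bisimilarity quotient blocks:
  B0 = {p0, p1, p2, q0, q1}
p0 ∈ B0, q0 ∈ B0 → same block
Bisimilar ⇒ trace-equivalent.

traces(P) = traces(Q)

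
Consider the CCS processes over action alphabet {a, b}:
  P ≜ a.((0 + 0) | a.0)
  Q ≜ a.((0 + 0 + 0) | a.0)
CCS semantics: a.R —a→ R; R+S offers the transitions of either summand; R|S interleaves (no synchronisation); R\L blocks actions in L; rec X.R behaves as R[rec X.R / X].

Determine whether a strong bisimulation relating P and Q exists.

P's transition system — 3 states:
  s0 = a.((0 + 0) | a.0) :: ··a··> s1
  s1 = (0 + 0) | a.0 :: ··a··> s2
  s2 = (0 + 0) | 0 :: ·
Q's transition system — 3 states:
  t0 = a.((0 + 0 + 0) | a.0) :: ··a··> t1
  t1 = (0 + 0 + 0) | a.0 :: ··a··> t2
  t2 = (0 + 0 + 0) | 0 :: ·
Partition-refinement fixed point:
  B0 = {s0, t0}
  B1 = {s1, t1}
  B2 = {s2, t2}
s0 ∈ B0, t0 ∈ B0 → same block

YES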